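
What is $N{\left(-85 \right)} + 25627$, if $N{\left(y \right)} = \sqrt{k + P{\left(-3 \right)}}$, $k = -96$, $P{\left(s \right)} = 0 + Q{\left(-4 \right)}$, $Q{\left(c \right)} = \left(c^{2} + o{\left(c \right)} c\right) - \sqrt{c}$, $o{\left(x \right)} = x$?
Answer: $25627 + \sqrt{-64 - 2 i} \approx 25627.0 - 8.001 i$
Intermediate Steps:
$Q{\left(c \right)} = - \sqrt{c} + 2 c^{2}$ ($Q{\left(c \right)} = \left(c^{2} + c c\right) - \sqrt{c} = \left(c^{2} + c^{2}\right) - \sqrt{c} = 2 c^{2} - \sqrt{c} = - \sqrt{c} + 2 c^{2}$)
$P{\left(s \right)} = 32 - 2 i$ ($P{\left(s \right)} = 0 + \left(- \sqrt{-4} + 2 \left(-4\right)^{2}\right) = 0 + \left(- 2 i + 2 \cdot 16\right) = 0 + \left(- 2 i + 32\right) = 0 + \left(32 - 2 i\right) = 32 - 2 i$)
$N{\left(y \right)} = \sqrt{-64 - 2 i}$ ($N{\left(y \right)} = \sqrt{-96 + \left(32 - 2 i\right)} = \sqrt{-64 - 2 i}$)
$N{\left(-85 \right)} + 25627 = \sqrt{-64 - 2 i} + 25627 = 25627 + \sqrt{-64 - 2 i}$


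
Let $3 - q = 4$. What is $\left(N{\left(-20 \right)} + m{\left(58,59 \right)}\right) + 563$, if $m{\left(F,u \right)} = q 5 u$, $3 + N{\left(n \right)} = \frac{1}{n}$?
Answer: $\frac{5299}{20} \approx 264.95$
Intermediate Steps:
$q = -1$ ($q = 3 - 4 = -1$)
$N{\left(n \right)} = -3 + \frac{1}{n}$
$m{\left(F,u \right)} = - 5 u$ ($m{\left(F,u \right)} = \left(-1\right) 5 u = - 5 u$)
$\left(N{\left(-20 \right)} + m{\left(58,59 \right)}\right) + 563 = \left(\left(-3 + \frac{1}{-20}\right) - 295\right) + 563 = \left(\left(-3 - \frac{1}{20}\right) - 295\right) + 563 = \left(- \frac{61}{20} - 295\right) + 563 = - \frac{5961}{20} + 563 = \frac{5299}{20}$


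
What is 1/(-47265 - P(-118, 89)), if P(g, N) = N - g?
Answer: -1/47472 ≈ -2.1065e-5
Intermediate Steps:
1/(-47265 - P(-118, 89)) = 1/(-47265 - (89 - 1*(-118))) = 1/(-47265 - (89 + 118)) = 1/(-47265 - 1*207) = 1/(-47265 - 207) = 1/(-47472) = -1/47472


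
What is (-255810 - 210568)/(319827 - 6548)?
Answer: -466378/313279 ≈ -1.4887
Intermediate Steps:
(-255810 - 210568)/(319827 - 6548) = -466378/313279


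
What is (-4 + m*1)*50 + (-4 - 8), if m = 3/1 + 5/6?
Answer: -61/3 ≈ -20.333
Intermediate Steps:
m = 23/6 (m = 3*1 + 5*(1/6) = 3 + 5/6 = 23/6 ≈ 3.8333)
(-4 + m*1)*50 + (-4 - 8) = (-4 + (23/6)*1)*50 + (-4 - 8) = (-4 + 23/6)*50 - 12 = -1/6*50 - 12 = -25/3 - 12 = -61/3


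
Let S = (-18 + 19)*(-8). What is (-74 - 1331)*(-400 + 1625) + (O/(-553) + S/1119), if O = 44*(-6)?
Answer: -1065043906883/618807 ≈ -1.7211e+6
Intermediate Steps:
O = -264
S = -8 (S = 1*(-8) = -8)
(-74 - 1331)*(-400 + 1625) + (O/(-553) + S/1119) = (-74 - 1331)*(-400 + 1625) + (-264/(-553) - 8/1119) = -1405*1225 + (-264*(-1/553) - 8*1/1119) = -1721125 + (264/553 - 8/1119) = -1721125 + 290992/618807 = -1065043906883/618807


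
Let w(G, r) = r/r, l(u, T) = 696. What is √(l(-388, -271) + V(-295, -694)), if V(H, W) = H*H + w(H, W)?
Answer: √87722 ≈ 296.18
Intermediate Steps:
w(G, r) = 1
V(H, W) = 1 + H² (V(H, W) = H*H + 1 = H² + 1 = 1 + H²)
√(l(-388, -271) + V(-295, -694)) = √(696 + (1 + (-295)²)) = √(696 + (1 + 87025)) = √(696 + 87026) = √87722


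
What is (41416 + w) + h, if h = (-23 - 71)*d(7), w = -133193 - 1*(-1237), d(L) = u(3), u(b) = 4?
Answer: -90916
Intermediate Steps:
d(L) = 4
w = -131956 (w = -133193 + 1237 = -131956)
h = -376 (h = (-23 - 71)*4 = -94*4 = -376)
(41416 + w) + h = (41416 - 131956) - 376 = -90540 - 376 = -90916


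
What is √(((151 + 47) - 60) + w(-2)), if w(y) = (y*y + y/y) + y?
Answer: √141 ≈ 11.874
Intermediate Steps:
w(y) = 1 + y + y² (w(y) = (y² + 1) + y = (1 + y²) + y = 1 + y + y²)
√(((151 + 47) - 60) + w(-2)) = √(((151 + 47) - 60) + (1 - 2 + (-2)²)) = √((198 - 60) + (1 - 2 + 4)) = √(138 + 3) = √141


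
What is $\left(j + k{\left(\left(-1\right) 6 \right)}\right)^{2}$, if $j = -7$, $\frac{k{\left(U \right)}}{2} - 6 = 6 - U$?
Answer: $841$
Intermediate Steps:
$k{\left(U \right)} = 24 - 2 U$ ($k{\left(U \right)} = 12 + 2 \left(6 - U\right) = 12 - \left(-12 + 2 U\right) = 24 - 2 U$)
$\left(j + k{\left(\left(-1\right) 6 \right)}\right)^{2} = \left(-7 + \left(24 - 2 \left(\left(-1\right) 6\right)\right)\right)^{2} = \left(-7 + \left(24 - -12\right)\right)^{2} = \left(-7 + \left(24 + 12\right)\right)^{2} = \left(-7 + 36\right)^{2} = 29^{2} = 841$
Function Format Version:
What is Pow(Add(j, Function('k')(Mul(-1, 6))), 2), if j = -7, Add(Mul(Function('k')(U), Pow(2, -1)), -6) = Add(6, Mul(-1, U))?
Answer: 841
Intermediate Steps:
Function('k')(U) = Add(24, Mul(-2, U)) (Function('k')(U) = Add(12, Mul(2, Add(6, Mul(-1, U)))) = Add(12, Add(12, Mul(-2, U))) = Add(24, Mul(-2, U)))
Pow(Add(j, Function('k')(Mul(-1, 6))), 2) = Pow(Add(-7, Add(24, Mul(-2, Mul(-1, 6)))), 2) = Pow(Add(-7, Add(24, Mul(-2, -6))), 2) = Pow(Add(-7, Add(24, 12)), 2) = Pow(Add(-7, 36), 2) = Pow(29, 2) = 841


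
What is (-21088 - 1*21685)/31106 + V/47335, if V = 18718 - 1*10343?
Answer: -352829441/294480502 ≈ -1.1981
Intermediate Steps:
V = 8375 (V = 18718 - 10343 = 8375)
(-21088 - 1*21685)/31106 + V/47335 = (-21088 - 1*21685)/31106 + 8375/47335 = (-21088 - 21685)*(1/31106) + 8375*(1/47335) = -42773*1/31106 + 1675/9467 = -42773/31106 + 1675/9467 = -352829441/294480502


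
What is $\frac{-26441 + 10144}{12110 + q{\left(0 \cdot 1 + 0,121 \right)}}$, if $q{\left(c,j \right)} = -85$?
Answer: $- \frac{16297}{12025} \approx -1.3553$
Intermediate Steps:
$\frac{-26441 + 10144}{12110 + q{\left(0 \cdot 1 + 0,121 \right)}} = \frac{-26441 + 10144}{12110 - 85} = - \frac{16297}{12025}$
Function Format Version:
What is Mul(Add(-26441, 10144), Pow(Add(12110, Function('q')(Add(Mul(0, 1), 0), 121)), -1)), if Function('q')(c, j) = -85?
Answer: Rational(-16297, 12025) ≈ -1.3553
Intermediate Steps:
Mul(Add(-26441, 10144), Pow(Add(12110, Function('q')(Add(Mul(0, 1), 0), 121)), -1)) = Mul(Add(-26441, 10144), Pow(Add(12110, -85), -1)) = Mul(-16297, Pow(12025, -1)) = Mul(-16297, Rational(1, 12025)) = Rational(-16297, 12025)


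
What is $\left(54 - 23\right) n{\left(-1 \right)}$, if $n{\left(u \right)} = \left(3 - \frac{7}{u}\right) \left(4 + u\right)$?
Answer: $930$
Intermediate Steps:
$\left(54 - 23\right) n{\left(-1 \right)} = \left(54 - 23\right) \left(5 - \frac{28}{-1} + 3 \left(-1\right)\right) = 31 \left(5 - -28 - 3\right) = 31 \left(5 + 28 - 3\right) = 31 \cdot 30 = 930$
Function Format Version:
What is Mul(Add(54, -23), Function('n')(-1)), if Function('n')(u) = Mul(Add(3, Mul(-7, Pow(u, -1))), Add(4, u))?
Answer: 930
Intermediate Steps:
Mul(Add(54, -23), Function('n')(-1)) = Mul(Add(54, -23), Add(5, Mul(-28, Pow(-1, -1)), Mul(3, -1))) = Mul(31, Add(5, Mul(-28, -1), -3)) = Mul(31, Add(5, 28, -3)) = Mul(31, 30) = 930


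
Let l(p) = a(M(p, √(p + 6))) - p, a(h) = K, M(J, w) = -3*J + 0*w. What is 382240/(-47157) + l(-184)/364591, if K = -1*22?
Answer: -139353624406/17193017787 ≈ -8.1052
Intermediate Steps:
M(J, w) = -3*J (M(J, w) = -3*J + 0 = -3*J)
K = -22
a(h) = -22
l(p) = -22 - p
382240/(-47157) + l(-184)/364591 = 382240/(-47157) + (-22 - 1*(-184))/364591 = 382240*(-1/47157) + (-22 + 184)*(1/364591) = -382240/47157 + 162*(1/364591) = -382240/47157 + 162/364591 = -139353624406/17193017787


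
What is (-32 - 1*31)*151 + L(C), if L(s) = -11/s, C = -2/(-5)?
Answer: -19081/2 ≈ -9540.5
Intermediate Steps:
C = ⅖ (C = -2*(-⅕) = ⅖ ≈ 0.40000)
(-32 - 1*31)*151 + L(C) = (-32 - 1*31)*151 - 11/⅖ = (-32 - 31)*151 - 11*5/2 = -63*151 - 55/2 = -9513 - 55/2 = -19081/2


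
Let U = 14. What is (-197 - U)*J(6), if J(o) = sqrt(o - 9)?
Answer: -211*I*sqrt(3) ≈ -365.46*I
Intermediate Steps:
J(o) = sqrt(-9 + o)
(-197 - U)*J(6) = (-197 - 1*14)*sqrt(-9 + 6) = (-197 - 14)*sqrt(-3) = -211*I*sqrt(3)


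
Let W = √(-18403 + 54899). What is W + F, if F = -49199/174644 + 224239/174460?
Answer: 3822342297/3808549030 + 4*√2281 ≈ 192.04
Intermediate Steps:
W = 4*√2281 (W = √36496 = 4*√2281 ≈ 191.04)
F = 3822342297/3808549030 (F = -49199*1/174644 + 224239*(1/174460) = -49199/174644 + 224239/174460 = 3822342297/3808549030 ≈ 1.0036)
W + F = 4*√2281 + 3822342297/3808549030 = 3822342297/3808549030 + 4*√2281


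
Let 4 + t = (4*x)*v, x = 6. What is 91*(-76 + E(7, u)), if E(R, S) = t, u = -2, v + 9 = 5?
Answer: -16016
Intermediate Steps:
v = -4 (v = -9 + 5 = -4)
t = -100 (t = -4 + (4*6)*(-4) = -4 + 24*(-4) = -4 - 96 = -100)
E(R, S) = -100
91*(-76 + E(7, u)) = 91*(-76 - 100) = 91*(-176) = -16016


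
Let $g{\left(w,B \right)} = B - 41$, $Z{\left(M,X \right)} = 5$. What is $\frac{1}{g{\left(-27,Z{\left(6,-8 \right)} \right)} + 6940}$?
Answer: $\frac{1}{6904} \approx 0.00014484$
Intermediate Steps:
$g{\left(w,B \right)} = -41 + B$
$\frac{1}{g{\left(-27,Z{\left(6,-8 \right)} \right)} + 6940} = \frac{1}{\left(-41 + 5\right) + 6940} = \frac{1}{-36 + 6940} = \frac{1}{6904}$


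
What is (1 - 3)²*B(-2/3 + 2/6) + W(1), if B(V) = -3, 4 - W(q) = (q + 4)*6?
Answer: -38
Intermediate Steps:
W(q) = -20 - 6*q (W(q) = 4 - (q + 4)*6 = 4 - (4 + q)*6 = 4 - (24 + 6*q) = 4 + (-24 - 6*q) = -20 - 6*q)
(1 - 3)²*B(-2/3 + 2/6) + W(1) = (1 - 3)²*(-3) + (-20 - 6*1) = (-2)²*(-3) + (-20 - 6) = 4*(-3) - 26 = -12 - 26 = -38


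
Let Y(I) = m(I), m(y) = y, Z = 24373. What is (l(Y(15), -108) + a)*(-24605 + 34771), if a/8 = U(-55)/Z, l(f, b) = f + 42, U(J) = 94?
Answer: 14130872158/24373 ≈ 5.7978e+5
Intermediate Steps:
Y(I) = I
l(f, b) = 42 + f
a = 752/24373 (a = 8*(94/24373) = 752/24373 ≈ 0.030854)
(l(Y(15), -108) + a)*(-24605 + 34771) = ((42 + 15) + 752/24373)*(-24605 + 34771) = (57 + 752/24373)*10166 = (1390013/24373)*10166 = 14130872158/24373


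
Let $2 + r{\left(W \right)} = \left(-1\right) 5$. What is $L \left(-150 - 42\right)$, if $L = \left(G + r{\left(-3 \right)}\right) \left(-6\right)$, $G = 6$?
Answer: $-1152$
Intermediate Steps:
$r{\left(W \right)} = -7$ ($r{\left(W \right)} = -2 - 5 = -7$)
$L = 6$ ($L = \left(6 - 7\right) \left(-6\right) = \left(-1\right) \left(-6\right) = 6$)
$L \left(-150 - 42\right) = 6 \left(-150 - 42\right) = 6 \left(-192\right) = -1152$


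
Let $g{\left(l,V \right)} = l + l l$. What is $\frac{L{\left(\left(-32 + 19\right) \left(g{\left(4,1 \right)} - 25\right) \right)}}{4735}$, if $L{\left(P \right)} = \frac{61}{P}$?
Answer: $\frac{61}{307775} \approx 0.0001982$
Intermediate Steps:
$g{\left(l,V \right)} = l + l^{2}$
$\frac{L{\left(\left(-32 + 19\right) \left(g{\left(4,1 \right)} - 25\right) \right)}}{4735} = \frac{61 \frac{1}{\left(-32 + 19\right) \left(4 \left(1 + 4\right) - 25\right)}}{4735} = \frac{61}{\left(-13\right) \left(4 \cdot 5 - 25\right)} \frac{1}{4735} = \frac{61}{\left(-13\right) \left(20 - 25\right)} \frac{1}{4735} = \frac{61}{\left(-13\right) \left(-5\right)} \frac{1}{4735} = \frac{61}{65} \cdot \frac{1}{4735} = \frac{61}{307775}$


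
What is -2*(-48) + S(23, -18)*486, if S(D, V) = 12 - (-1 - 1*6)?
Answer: 9330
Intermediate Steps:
S(D, V) = 19 (S(D, V) = 12 - (-1 - 6) = 12 - 1*(-7) = 12 + 7 = 19)
-2*(-48) + S(23, -18)*486 = -2*(-48) + 19*486 = 96 + 9234 = 9330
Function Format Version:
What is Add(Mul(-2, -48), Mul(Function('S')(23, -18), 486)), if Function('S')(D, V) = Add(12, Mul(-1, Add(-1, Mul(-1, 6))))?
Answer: 9330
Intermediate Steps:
Function('S')(D, V) = 19 (Function('S')(D, V) = Add(12, Mul(-1, Add(-1, -6))) = Add(12, Mul(-1, -7)) = Add(12, 7) = 19)
Add(Mul(-2, -48), Mul(Function('S')(23, -18), 486)) = Add(Mul(-2, -48), Mul(19, 486)) = Add(96, 9234) = 9330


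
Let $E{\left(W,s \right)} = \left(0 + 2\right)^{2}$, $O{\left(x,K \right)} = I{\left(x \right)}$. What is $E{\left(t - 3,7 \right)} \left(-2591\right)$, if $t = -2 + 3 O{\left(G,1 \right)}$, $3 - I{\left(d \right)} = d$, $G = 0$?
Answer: $-10364$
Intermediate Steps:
$I{\left(d \right)} = 3 - d$
$O{\left(x,K \right)} = 3 - x$
$t = 7$ ($t = -2 + 3 \left(3 - 0\right) = -2 + 3 \left(3 + 0\right) = -2 + 3 \cdot 3 = -2 + 9 = 7$)
$E{\left(W,s \right)} = 4$ ($E{\left(W,s \right)} = 2^{2} = 4$)
$E{\left(t - 3,7 \right)} \left(-2591\right) = 4 \left(-2591\right) = -10364$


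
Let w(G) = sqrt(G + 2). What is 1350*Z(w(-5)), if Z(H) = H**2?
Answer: -4050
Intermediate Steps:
w(G) = sqrt(2 + G)
1350*Z(w(-5)) = 1350*(sqrt(2 - 5))**2 = 1350*(sqrt(-3))**2 = 1350*(I*sqrt(3))**2 = 1350*(-3) = -4050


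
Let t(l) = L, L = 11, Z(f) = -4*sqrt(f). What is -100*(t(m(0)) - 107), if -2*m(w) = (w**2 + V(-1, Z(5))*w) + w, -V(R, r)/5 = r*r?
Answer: 9600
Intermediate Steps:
V(R, r) = -5*r**2 (V(R, r) = -5*r*r = -5*r**2)
m(w) = -w**2/2 + 399*w/2 (m(w) = -((w**2 + (-5*(-4*sqrt(5))**2)*w) + w)/2 = -((w**2 + (-5*80)*w) + w)/2 = -((w**2 - 400*w) + w)/2 = -(w**2 - 399*w)/2 = -w**2/2 + 399*w/2)
t(l) = 11
-100*(t(m(0)) - 107) = -100*(11 - 107) = -100*(-96) = 9600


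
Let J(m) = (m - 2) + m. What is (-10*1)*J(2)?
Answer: -20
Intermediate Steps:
J(m) = -2 + 2*m (J(m) = (-2 + m) + m = -2 + 2*m)
(-10*1)*J(2) = (-10*1)*(-2 + 2*2) = -10*(-2 + 4) = -10*2 = -20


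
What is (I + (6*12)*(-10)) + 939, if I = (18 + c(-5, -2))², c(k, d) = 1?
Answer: 580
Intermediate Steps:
I = 361 (I = (18 + 1)² = 19² = 361)
(I + (6*12)*(-10)) + 939 = (361 + (6*12)*(-10)) + 939 = (361 + 72*(-10)) + 939 = (361 - 720) + 939 = -359 + 939 = 580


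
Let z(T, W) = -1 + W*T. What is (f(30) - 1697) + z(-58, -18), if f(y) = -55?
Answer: -709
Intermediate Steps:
z(T, W) = -1 + T*W
(f(30) - 1697) + z(-58, -18) = (-55 - 1697) + (-1 - 58*(-18)) = -1752 + (-1 + 1044) = -1752 + 1043 = -709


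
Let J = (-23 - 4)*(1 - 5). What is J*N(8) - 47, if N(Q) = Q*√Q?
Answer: -47 + 1728*√2 ≈ 2396.8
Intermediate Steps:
J = 108 (J = -27*(-4) = 108)
N(Q) = Q^(3/2)
J*N(8) - 47 = 108*8^(3/2) - 47 = 108*(16*√2) - 47 = 1728*√2 - 47 = -47 + 1728*√2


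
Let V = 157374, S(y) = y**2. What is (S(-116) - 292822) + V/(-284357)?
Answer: -79439835036/284357 ≈ -2.7937e+5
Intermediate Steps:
(S(-116) - 292822) + V/(-284357) = ((-116)**2 - 292822) + 157374/(-284357) = (13456 - 292822) + 157374*(-1/284357) = -279366 - 157374/284357 = -79439835036/284357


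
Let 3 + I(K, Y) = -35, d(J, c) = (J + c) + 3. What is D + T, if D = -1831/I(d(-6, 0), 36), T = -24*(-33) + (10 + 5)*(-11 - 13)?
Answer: 18247/38 ≈ 480.18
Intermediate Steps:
d(J, c) = 3 + J + c
I(K, Y) = -38 (I(K, Y) = -3 - 35 = -38)
T = 432 (T = 792 + 15*(-24) = 792 - 360 = 432)
D = 1831/38 (D = -1831/(-38) = -1831*(-1/38) = 1831/38 ≈ 48.184)
D + T = 1831/38 + 432 = 18247/38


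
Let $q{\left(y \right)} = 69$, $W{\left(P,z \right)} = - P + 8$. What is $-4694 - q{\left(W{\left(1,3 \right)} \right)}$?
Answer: $-4763$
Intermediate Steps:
$W{\left(P,z \right)} = 8 - P$
$-4694 - q{\left(W{\left(1,3 \right)} \right)} = -4694 - 69 = -4763$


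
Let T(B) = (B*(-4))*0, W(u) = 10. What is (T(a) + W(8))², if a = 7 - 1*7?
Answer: 100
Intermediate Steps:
a = 0 (a = 7 - 7 = 0)
T(B) = 0 (T(B) = -4*B*0 = 0)
(T(a) + W(8))² = (0 + 10)² = 10² = 100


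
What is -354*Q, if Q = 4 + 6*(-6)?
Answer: 11328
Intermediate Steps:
Q = -32 (Q = 4 - 36 = -32)
-354*Q = -354*(-32) = 11328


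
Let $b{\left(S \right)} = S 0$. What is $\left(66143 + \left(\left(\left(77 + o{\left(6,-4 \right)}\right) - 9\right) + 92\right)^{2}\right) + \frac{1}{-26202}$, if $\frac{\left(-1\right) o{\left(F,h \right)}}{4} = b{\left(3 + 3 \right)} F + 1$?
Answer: $\frac{2370730757}{26202} \approx 90479.0$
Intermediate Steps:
$b{\left(S \right)} = 0$
$o{\left(F,h \right)} = -4$ ($o{\left(F,h \right)} = - 4 \left(0 F + 1\right) = - 4 \left(0 + 1\right) = \left(-4\right) 1 = -4$)
$\left(66143 + \left(\left(\left(77 + o{\left(6,-4 \right)}\right) - 9\right) + 92\right)^{2}\right) + \frac{1}{-26202} = \left(66143 + \left(\left(\left(77 - 4\right) - 9\right) + 92\right)^{2}\right) + \frac{1}{-26202} = \left(66143 + \left(\left(73 - 9\right) + 92\right)^{2}\right) - \frac{1}{26202} = \left(66143 + \left(64 + 92\right)^{2}\right) - \frac{1}{26202} = \left(66143 + 156^{2}\right) - \frac{1}{26202} = \left(66143 + 24336\right) - \frac{1}{26202} = 90479 - \frac{1}{26202} = \frac{2370730757}{26202}$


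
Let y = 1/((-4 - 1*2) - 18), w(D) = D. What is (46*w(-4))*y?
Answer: 23/3 ≈ 7.6667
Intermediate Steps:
y = -1/24 (y = 1/((-4 - 2) - 18) = 1/(-6 - 18) = 1/(-24) = -1/24 ≈ -0.041667)
(46*w(-4))*y = (46*(-4))*(-1/24) = -184*(-1/24) = 23/3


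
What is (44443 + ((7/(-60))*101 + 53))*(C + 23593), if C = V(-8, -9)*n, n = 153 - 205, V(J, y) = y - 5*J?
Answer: 19556151331/20 ≈ 9.7781e+8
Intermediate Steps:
n = -52
C = -1612 (C = (-9 - 5*(-8))*(-52) = (-9 + 40)*(-52) = 31*(-52) = -1612)
(44443 + ((7/(-60))*101 + 53))*(C + 23593) = (44443 + ((7/(-60))*101 + 53))*(-1612 + 23593) = (44443 + ((7*(-1/60))*101 + 53))*21981 = (44443 + (-7/60*101 + 53))*21981 = (44443 + (-707/60 + 53))*21981 = (44443 + 2473/60)*21981 = (2669053/60)*21981 = 19556151331/20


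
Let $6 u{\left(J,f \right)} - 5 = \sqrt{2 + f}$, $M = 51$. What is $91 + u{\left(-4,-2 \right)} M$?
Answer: $\frac{267}{2} \approx 133.5$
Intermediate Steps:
$u{\left(J,f \right)} = \frac{5}{6} + \frac{\sqrt{2 + f}}{6}$
$91 + u{\left(-4,-2 \right)} M = 91 + \left(\frac{5}{6} + \frac{\sqrt{2 - 2}}{6}\right) 51 = 91 + \left(\frac{5}{6} + \frac{\sqrt{0}}{6}\right) 51 = 91 + \left(\frac{5}{6} + \frac{1}{6} \cdot 0\right) 51 = 91 + \left(\frac{5}{6} + 0\right) 51 = 91 + \frac{5}{6} \cdot 51 = 91 + \frac{85}{2} = \frac{267}{2}$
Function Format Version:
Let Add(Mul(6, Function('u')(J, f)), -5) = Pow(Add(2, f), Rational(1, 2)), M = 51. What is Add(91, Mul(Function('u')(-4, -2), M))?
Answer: Rational(267, 2) ≈ 133.50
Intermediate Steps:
Function('u')(J, f) = Add(Rational(5, 6), Mul(Rational(1, 6), Pow(Add(2, f), Rational(1, 2))))
Add(91, Mul(Function('u')(-4, -2), M)) = Add(91, Mul(Add(Rational(5, 6), Mul(Rational(1, 6), Pow(Add(2, -2), Rational(1, 2)))), 51)) = Add(91, Mul(Add(Rational(5, 6), Mul(Rational(1, 6), Pow(0, Rational(1, 2)))), 51)) = Add(91, Mul(Add(Rational(5, 6), Mul(Rational(1, 6), 0)), 51)) = Add(91, Mul(Add(Rational(5, 6), 0), 51)) = Add(91, Mul(Rational(5, 6), 51)) = Add(91, Rational(85, 2)) = Rational(267, 2)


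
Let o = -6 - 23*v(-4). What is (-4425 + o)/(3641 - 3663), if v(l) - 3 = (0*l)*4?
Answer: 2250/11 ≈ 204.55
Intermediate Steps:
v(l) = 3 (v(l) = 3 + (0*l)*4 = 3 + 0*4 = 3 + 0 = 3)
o = -75 (o = -6 - 23*3 = -6 - 69 = -75)
(-4425 + o)/(3641 - 3663) = (-4425 - 75)/(3641 - 3663) = -4500/(-22) = -4500*(-1/22) = 2250/11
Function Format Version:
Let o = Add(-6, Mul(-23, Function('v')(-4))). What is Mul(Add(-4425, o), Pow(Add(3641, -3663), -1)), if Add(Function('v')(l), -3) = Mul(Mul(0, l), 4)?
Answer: Rational(2250, 11) ≈ 204.55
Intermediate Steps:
Function('v')(l) = 3 (Function('v')(l) = Add(3, Mul(Mul(0, l), 4)) = Add(3, Mul(0, 4)) = Add(3, 0) = 3)
o = -75 (o = Add(-6, Mul(-23, 3)) = Add(-6, -69) = -75)
Mul(Add(-4425, o), Pow(Add(3641, -3663), -1)) = Mul(Add(-4425, -75), Pow(Add(3641, -3663), -1)) = Mul(-4500, Pow(-22, -1)) = Mul(-4500, Rational(-1, 22)) = Rational(2250, 11)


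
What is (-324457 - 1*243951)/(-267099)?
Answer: 568408/267099 ≈ 2.1281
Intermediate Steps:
(-324457 - 1*243951)/(-267099) = (-324457 - 243951)*(-1/267099) = -568408*(-1/267099) = 568408/267099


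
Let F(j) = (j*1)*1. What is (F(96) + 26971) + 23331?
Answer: 50398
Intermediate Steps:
F(j) = j (F(j) = j*1 = j)
(F(96) + 26971) + 23331 = (96 + 26971) + 23331 = 27067 + 23331 = 50398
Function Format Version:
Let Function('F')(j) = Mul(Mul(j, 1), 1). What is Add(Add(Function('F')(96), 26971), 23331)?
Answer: 50398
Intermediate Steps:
Function('F')(j) = j (Function('F')(j) = Mul(j, 1) = j)
Add(Add(Function('F')(96), 26971), 23331) = Add(Add(96, 26971), 23331) = Add(27067, 23331) = 50398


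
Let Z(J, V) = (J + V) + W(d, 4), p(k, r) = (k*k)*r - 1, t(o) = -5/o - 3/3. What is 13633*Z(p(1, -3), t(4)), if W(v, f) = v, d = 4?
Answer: -122697/4 ≈ -30674.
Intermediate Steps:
t(o) = -1 - 5/o (t(o) = -5/o - 3*1/3 = -5/o - 1 = -1 - 5/o)
p(k, r) = -1 + r*k**2 (p(k, r) = k**2*r - 1 = r*k**2 - 1 = -1 + r*k**2)
Z(J, V) = 4 + J + V (Z(J, V) = (J + V) + 4 = 4 + J + V)
13633*Z(p(1, -3), t(4)) = 13633*(4 + (-1 - 3*1**2) + (-5 - 1*4)/4) = 13633*(4 + (-1 - 3*1) + (-5 - 4)/4) = 13633*(4 + (-1 - 3) + (1/4)*(-9)) = 13633*(4 - 4 - 9/4) = 13633*(-9/4) = -122697/4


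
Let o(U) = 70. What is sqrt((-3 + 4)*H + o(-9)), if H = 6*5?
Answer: 10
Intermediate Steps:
H = 30
sqrt((-3 + 4)*H + o(-9)) = sqrt((-3 + 4)*30 + 70) = sqrt(1*30 + 70) = sqrt(30 + 70) = sqrt(100) = 10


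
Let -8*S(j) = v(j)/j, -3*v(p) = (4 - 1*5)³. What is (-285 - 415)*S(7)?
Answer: 25/6 ≈ 4.1667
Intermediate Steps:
v(p) = ⅓ (v(p) = -(4 - 1*5)³/3 = -(4 - 5)³/3 = -⅓*(-1)³ = -⅓*(-1) = ⅓)
S(j) = -1/(24*j)
(-285 - 415)*S(7) = (-285 - 415)*(-1/24/7) = -(-175)/(6*7) = -700*(-1/168) = 25/6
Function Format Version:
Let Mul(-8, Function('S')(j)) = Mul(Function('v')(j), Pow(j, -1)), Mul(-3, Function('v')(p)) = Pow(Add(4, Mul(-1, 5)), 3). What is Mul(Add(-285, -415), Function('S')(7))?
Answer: Rational(25, 6) ≈ 4.1667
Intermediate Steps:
Function('v')(p) = Rational(1, 3) (Function('v')(p) = Mul(Rational(-1, 3), Pow(Add(4, Mul(-1, 5)), 3)) = Mul(Rational(-1, 3), Pow(Add(4, -5), 3)) = Mul(Rational(-1, 3), Pow(-1, 3)) = Mul(Rational(-1, 3), -1) = Rational(1, 3))
Function('S')(j) = Mul(Rational(-1, 24), Pow(j, -1)) (Function('S')(j) = Mul(Rational(-1, 8), Mul(Rational(1, 3), Pow(j, -1))) = Mul(Rational(-1, 24), Pow(j, -1)))
Mul(Add(-285, -415), Function('S')(7)) = Mul(Add(-285, -415), Mul(Rational(-1, 24), Pow(7, -1))) = Mul(-700, Mul(Rational(-1, 24), Rational(1, 7))) = Mul(-700, Rational(-1, 168)) = Rational(25, 6)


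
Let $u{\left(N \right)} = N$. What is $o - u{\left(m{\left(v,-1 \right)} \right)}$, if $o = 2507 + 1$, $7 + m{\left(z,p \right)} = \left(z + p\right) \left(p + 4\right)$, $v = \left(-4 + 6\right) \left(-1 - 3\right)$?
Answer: $2542$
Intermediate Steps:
$v = -8$ ($v = 2 \left(-4\right) = -8$)
$m{\left(z,p \right)} = -7 + \left(4 + p\right) \left(p + z\right)$ ($m{\left(z,p \right)} = -7 + \left(z + p\right) \left(p + 4\right) = -7 + \left(p + z\right) \left(4 + p\right) = -7 + \left(4 + p\right) \left(p + z\right)$)
$o = 2508$
$o - u{\left(m{\left(v,-1 \right)} \right)} = 2508 - \left(-7 + \left(-1\right)^{2} + 4 \left(-1\right) + 4 \left(-8\right) - -8\right) = 2508 - \left(-7 + 1 - 4 - 32 + 8\right) = 2508 - -34 = 2508 + 34 = 2542$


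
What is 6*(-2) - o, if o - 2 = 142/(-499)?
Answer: -6844/499 ≈ -13.715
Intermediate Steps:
o = 856/499 (o = 2 + 142/(-499) = 2 + 142*(-1/499) = 2 - 142/499 = 856/499 ≈ 1.7154)
6*(-2) - o = 6*(-2) - 1*856/499 = -12 - 856/499 = -6844/499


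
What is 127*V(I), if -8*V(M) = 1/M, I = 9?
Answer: -127/72 ≈ -1.7639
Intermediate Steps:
V(M) = -1/(8*M)
127*V(I) = 127*(-⅛/9) = 127*(-⅛*⅑) = 127*(-1/72) = -127/72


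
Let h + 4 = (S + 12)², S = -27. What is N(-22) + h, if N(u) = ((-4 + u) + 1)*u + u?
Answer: 749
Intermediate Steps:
N(u) = u + u*(-3 + u) (N(u) = (-3 + u)*u + u = u*(-3 + u) + u = u + u*(-3 + u))
h = 221 (h = -4 + (-27 + 12)² = -4 + (-15)² = -4 + 225 = 221)
N(-22) + h = -22*(-2 - 22) + 221 = -22*(-24) + 221 = 528 + 221 = 749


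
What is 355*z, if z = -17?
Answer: -6035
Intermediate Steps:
355*z = 355*(-17) = -6035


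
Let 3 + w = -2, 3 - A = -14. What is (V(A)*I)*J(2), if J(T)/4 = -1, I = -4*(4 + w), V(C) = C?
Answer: -272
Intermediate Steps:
A = 17 (A = 3 - 1*(-14) = 3 + 14 = 17)
w = -5 (w = -3 - 2 = -5)
I = 4 (I = -4*(4 - 5) = -4*(-1) = 4)
J(T) = -4 (J(T) = 4*(-1) = -4)
(V(A)*I)*J(2) = (17*4)*(-4) = 68*(-4) = -272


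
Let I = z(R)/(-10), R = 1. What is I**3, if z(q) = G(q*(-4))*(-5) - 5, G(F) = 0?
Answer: 1/8 ≈ 0.12500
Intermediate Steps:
z(q) = -5 (z(q) = 0*(-5) - 5 = 0 - 5 = -5)
I = 1/2 (I = -5/(-10) = -5*(-1/10) = 1/2 ≈ 0.50000)
I**3 = (1/2)**3 = 1/8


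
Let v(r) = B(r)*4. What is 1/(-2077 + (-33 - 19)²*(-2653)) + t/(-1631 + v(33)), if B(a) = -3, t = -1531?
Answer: 2546711218/2733017133 ≈ 0.93183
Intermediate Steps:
v(r) = -12 (v(r) = -3*4 = -12)
1/(-2077 + (-33 - 19)²*(-2653)) + t/(-1631 + v(33)) = 1/(-2077 + (-33 - 19)²*(-2653)) - 1531/(-1631 - 12) = -1/2653/(-2077 + (-52)²) - 1531/(-1643) = -1/2653/(-2077 + 2704) - 1531*(-1/1643) = -1/2653/627 + 1531/1643 = (1/627)*(-1/2653) + 1531/1643 = -1/1663431 + 1531/1643 = 2546711218/2733017133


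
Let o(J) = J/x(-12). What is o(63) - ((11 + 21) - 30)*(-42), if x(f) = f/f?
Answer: 147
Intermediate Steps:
x(f) = 1
o(J) = J (o(J) = J/1 = J*1 = J)
o(63) - ((11 + 21) - 30)*(-42) = 63 - ((11 + 21) - 30)*(-42) = 63 - (32 - 30)*(-42) = 63 - 2*(-42) = 63 - 1*(-84) = 63 + 84 = 147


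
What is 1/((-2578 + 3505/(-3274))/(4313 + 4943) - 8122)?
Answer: -2331088/18933746265 ≈ -0.00012312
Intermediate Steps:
1/((-2578 + 3505/(-3274))/(4313 + 4943) - 8122) = 1/((-2578 + 3505*(-1/3274))/9256 - 8122) = 1/((-2578 - 3505/3274)*(1/9256) - 8122) = 1/(-8443877/3274*1/9256 - 8122) = 1/(-649529/2331088 - 8122) = 1/(-18933746265/2331088) = -2331088/18933746265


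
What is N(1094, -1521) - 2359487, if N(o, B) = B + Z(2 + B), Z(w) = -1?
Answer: -2361009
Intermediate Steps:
N(o, B) = -1 + B (N(o, B) = B - 1 = -1 + B)
N(1094, -1521) - 2359487 = (-1 - 1521) - 2359487 = -1522 - 2359487 = -2361009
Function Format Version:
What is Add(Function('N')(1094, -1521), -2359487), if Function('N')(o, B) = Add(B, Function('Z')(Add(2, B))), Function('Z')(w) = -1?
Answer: -2361009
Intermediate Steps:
Function('N')(o, B) = Add(-1, B) (Function('N')(o, B) = Add(B, -1) = Add(-1, B))
Add(Function('N')(1094, -1521), -2359487) = Add(Add(-1, -1521), -2359487) = Add(-1522, -2359487) = -2361009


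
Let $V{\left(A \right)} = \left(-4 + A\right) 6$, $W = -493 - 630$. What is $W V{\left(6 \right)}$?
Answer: $-13476$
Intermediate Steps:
$W = -1123$ ($W = -493 - 630 = -1123$)
$V{\left(A \right)} = -24 + 6 A$
$W V{\left(6 \right)} = - 1123 \left(-24 + 6 \cdot 6\right) = - 1123 \left(-24 + 36\right) = \left(-1123\right) 12 = -13476$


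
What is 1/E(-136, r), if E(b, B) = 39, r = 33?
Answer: 1/39 ≈ 0.025641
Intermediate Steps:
1/E(-136, r) = 1/39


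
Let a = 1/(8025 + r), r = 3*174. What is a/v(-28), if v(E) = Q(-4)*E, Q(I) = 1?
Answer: -1/239316 ≈ -4.1786e-6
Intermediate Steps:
r = 522
a = 1/8547 (a = 1/(8025 + 522) = 1/8547 ≈ 0.00011700)
v(E) = E (v(E) = 1*E = E)
a/v(-28) = (1/8547)/(-28) = (1/8547)*(-1/28) = -1/239316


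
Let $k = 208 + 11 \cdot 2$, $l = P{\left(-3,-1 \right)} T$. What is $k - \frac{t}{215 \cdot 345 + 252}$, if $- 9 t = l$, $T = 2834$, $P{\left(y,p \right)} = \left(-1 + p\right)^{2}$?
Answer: $\frac{154075226}{669843} \approx 230.02$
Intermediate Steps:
$l = 11336$ ($l = \left(-1 - 1\right)^{2} \cdot 2834 = \left(-2\right)^{2} \cdot 2834 = 4 \cdot 2834 = 11336$)
$t = - \frac{11336}{9}$ ($t = \left(- \frac{1}{9}\right) 11336 = - \frac{11336}{9} \approx -1259.6$)
$k = 230$ ($k = 208 + 22 = 230$)
$k - \frac{t}{215 \cdot 345 + 252} = 230 - - \frac{11336}{9 \left(215 \cdot 345 + 252\right)} = 230 - - \frac{11336}{9 \left(74175 + 252\right)} = 230 - - \frac{11336}{9 \cdot 74427} = 230 - \left(- \frac{11336}{9}\right) \frac{1}{74427} = 230 - - \frac{11336}{669843} = 230 + \frac{11336}{669843} = \frac{154075226}{669843}$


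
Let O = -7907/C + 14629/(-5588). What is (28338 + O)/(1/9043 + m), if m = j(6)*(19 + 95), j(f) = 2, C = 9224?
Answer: 3301749839824773/26568270780040 ≈ 124.27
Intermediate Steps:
O = -44780553/12885928 (O = -7907/9224 + 14629/(-5588) = -7907*1/9224 + 14629*(-1/5588) = -7907/9224 - 14629/5588 = -44780553/12885928 ≈ -3.4752)
m = 228 (m = 2*(19 + 95) = 2*114 = 228)
(28338 + O)/(1/9043 + m) = (28338 - 44780553/12885928)/(1/9043 + 228) = 365116647111/(12885928*(1/9043 + 228)) = 365116647111/(12885928*(2061805/9043)) = (365116647111/12885928)*(9043/2061805) = 3301749839824773/26568270780040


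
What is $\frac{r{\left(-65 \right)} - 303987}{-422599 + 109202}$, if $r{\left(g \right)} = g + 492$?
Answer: $\frac{303560}{313397} \approx 0.96861$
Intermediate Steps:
$r{\left(g \right)} = 492 + g$
$\frac{r{\left(-65 \right)} - 303987}{-422599 + 109202} = \frac{\left(492 - 65\right) - 303987}{-422599 + 109202} = \frac{427 - 303987}{-313397} = \left(-303560\right) \left(- \frac{1}{313397}\right) = \frac{303560}{313397}$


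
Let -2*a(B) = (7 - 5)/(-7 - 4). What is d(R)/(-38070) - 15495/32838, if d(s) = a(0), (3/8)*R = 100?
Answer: -540739499/1145964105 ≈ -0.47186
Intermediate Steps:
R = 800/3 (R = (8/3)*100 = 800/3 ≈ 266.67)
a(B) = 1/11 (a(B) = -(7 - 5)/(2*(-7 - 4)) = -1/(-11) = -(-1)/11 = -1/2*(-2/11) = 1/11)
d(s) = 1/11
d(R)/(-38070) - 15495/32838 = (1/11)/(-38070) - 15495/32838 = (1/11)*(-1/38070) - 15495*1/32838 = -1/418770 - 5165/10946 = -540739499/1145964105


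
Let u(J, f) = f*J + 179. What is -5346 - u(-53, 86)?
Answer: -967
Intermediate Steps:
u(J, f) = 179 + J*f (u(J, f) = J*f + 179 = 179 + J*f)
-5346 - u(-53, 86) = -5346 - (179 - 53*86) = -5346 - (179 - 4558) = -5346 - 1*(-4379) = -5346 + 4379 = -967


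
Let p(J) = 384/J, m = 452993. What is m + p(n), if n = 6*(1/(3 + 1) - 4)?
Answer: 6794639/15 ≈ 4.5298e+5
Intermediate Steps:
n = -45/2 (n = 6*(1/4 - 4) = 6*(¼ - 4) = 6*(-15/4) = -45/2 ≈ -22.500)
m + p(n) = 452993 + 384/(-45/2) = 452993 + 384*(-2/45) = 452993 - 256/15 = 6794639/15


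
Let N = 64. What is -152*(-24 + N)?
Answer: -6080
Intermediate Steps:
-152*(-24 + N) = -152*(-24 + 64) = -152*40 = -6080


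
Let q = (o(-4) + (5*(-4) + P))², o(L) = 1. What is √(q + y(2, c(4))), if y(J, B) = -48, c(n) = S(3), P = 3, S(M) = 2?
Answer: 4*√13 ≈ 14.422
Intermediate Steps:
c(n) = 2
q = 256 (q = (1 + (5*(-4) + 3))² = (1 + (-20 + 3))² = (1 - 17)² = (-16)² = 256)
√(q + y(2, c(4))) = √(256 - 48) = √208 = 4*√13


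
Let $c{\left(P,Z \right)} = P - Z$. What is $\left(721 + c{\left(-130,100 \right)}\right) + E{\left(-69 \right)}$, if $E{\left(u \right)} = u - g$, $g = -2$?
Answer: $424$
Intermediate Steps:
$E{\left(u \right)} = 2 + u$ ($E{\left(u \right)} = u - -2 = u + 2 = 2 + u$)
$\left(721 + c{\left(-130,100 \right)}\right) + E{\left(-69 \right)} = \left(721 - 230\right) + \left(2 - 69\right) = \left(721 - 230\right) - 67 = 491 - 67 = 424$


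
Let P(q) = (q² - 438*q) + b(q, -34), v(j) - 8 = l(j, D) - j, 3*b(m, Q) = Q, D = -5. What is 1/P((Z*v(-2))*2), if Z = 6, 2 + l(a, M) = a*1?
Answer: -3/79090 ≈ -3.7931e-5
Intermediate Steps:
b(m, Q) = Q/3
l(a, M) = -2 + a (l(a, M) = -2 + a*1 = -2 + a)
v(j) = 6 (v(j) = 8 + ((-2 + j) - j) = 8 - 2 = 6)
P(q) = -34/3 + q² - 438*q (P(q) = (q² - 438*q) + (⅓)*(-34) = (q² - 438*q) - 34/3 = -34/3 + q² - 438*q)
1/P((Z*v(-2))*2) = 1/(-34/3 + ((6*6)*2)² - 438*6*6*2) = 1/(-34/3 + (36*2)² - 15768*2) = 1/(-34/3 + 72² - 438*72) = 1/(-34/3 + 5184 - 31536) = 1/(-79090/3) = -3/79090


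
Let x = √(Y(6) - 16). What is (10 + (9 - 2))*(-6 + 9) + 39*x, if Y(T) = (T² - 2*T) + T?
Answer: 51 + 39*√14 ≈ 196.92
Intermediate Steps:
Y(T) = T² - T
x = √14 (x = √(6*(-1 + 6) - 16) = √(6*5 - 16) = √(30 - 16) = √14 ≈ 3.7417)
(10 + (9 - 2))*(-6 + 9) + 39*x = (10 + (9 - 2))*(-6 + 9) + 39*√14 = (10 + 7)*3 + 39*√14 = 17*3 + 39*√14 = 51 + 39*√14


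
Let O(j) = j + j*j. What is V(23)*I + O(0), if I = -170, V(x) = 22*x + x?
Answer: -89930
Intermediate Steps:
V(x) = 23*x
O(j) = j + j²
V(23)*I + O(0) = (23*23)*(-170) + 0*(1 + 0) = 529*(-170) + 0*1 = -89930 + 0 = -89930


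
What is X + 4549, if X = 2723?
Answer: 7272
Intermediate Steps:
X + 4549 = 2723 + 4549 = 7272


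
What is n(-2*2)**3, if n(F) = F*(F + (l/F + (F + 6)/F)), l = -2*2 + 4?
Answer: 5832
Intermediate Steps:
l = 0 (l = -4 + 4 = 0)
n(F) = F*(F + (6 + F)/F) (n(F) = F*(F + (0/F + (F + 6)/F)) = F*(F + (0 + (6 + F)/F)) = F*(F + (6 + F)/F))
n(-2*2)**3 = (6 - 2*2 + (-2*2)**2)**3 = (6 - 4 + (-4)**2)**3 = (6 - 4 + 16)**3 = 18**3 = 5832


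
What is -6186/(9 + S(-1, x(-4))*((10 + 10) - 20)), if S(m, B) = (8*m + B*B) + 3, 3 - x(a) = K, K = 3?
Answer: -2062/3 ≈ -687.33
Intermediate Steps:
x(a) = 0 (x(a) = 3 - 1*3 = 3 - 3 = 0)
S(m, B) = 3 + B² + 8*m (S(m, B) = (8*m + B²) + 3 = (B² + 8*m) + 3 = 3 + B² + 8*m)
-6186/(9 + S(-1, x(-4))*((10 + 10) - 20)) = -6186/(9 + (3 + 0² + 8*(-1))*((10 + 10) - 20)) = -6186/(9 + (3 + 0 - 8)*(20 - 20)) = -6186/(9 - 5*0) = -6186/(9 + 0) = -6186/9 = -6186*⅑ = -2062/3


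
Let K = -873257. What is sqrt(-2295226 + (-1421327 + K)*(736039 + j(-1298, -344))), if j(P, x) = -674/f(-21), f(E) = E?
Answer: I*sqrt(744839850670818)/21 ≈ 1.2996e+6*I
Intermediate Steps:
j(P, x) = 674/21 (j(P, x) = -674/(-21) = -674*(-1/21) = 674/21)
sqrt(-2295226 + (-1421327 + K)*(736039 + j(-1298, -344))) = sqrt(-2295226 + (-1421327 - 873257)*(736039 + 674/21)) = sqrt(-2295226 - 2294584*15457493/21) = sqrt(-2295226 - 35468516117912/21) = sqrt(-35468564317658/21) = I*sqrt(744839850670818)/21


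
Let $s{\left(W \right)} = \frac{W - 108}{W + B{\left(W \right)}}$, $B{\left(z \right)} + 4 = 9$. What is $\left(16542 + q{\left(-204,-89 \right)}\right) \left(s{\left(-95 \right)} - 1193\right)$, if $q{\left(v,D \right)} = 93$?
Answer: $- \frac{118848203}{6} \approx -1.9808 \cdot 10^{7}$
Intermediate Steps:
$B{\left(z \right)} = 5$ ($B{\left(z \right)} = -4 + 9 = 5$)
$s{\left(W \right)} = \frac{-108 + W}{5 + W}$ ($s{\left(W \right)} = \frac{W - 108}{W + 5} = \frac{-108 + W}{5 + W}$)
$\left(16542 + q{\left(-204,-89 \right)}\right) \left(s{\left(-95 \right)} - 1193\right) = \left(16542 + 93\right) \left(\frac{-108 - 95}{5 - 95} - 1193\right) = 16635 \left(\frac{1}{-90} \left(-203\right) - 1193\right) = 16635 \left(\left(- \frac{1}{90}\right) \left(-203\right) - 1193\right) = 16635 \left(\frac{203}{90} - 1193\right) = 16635 \left(- \frac{107167}{90}\right) = - \frac{118848203}{6}$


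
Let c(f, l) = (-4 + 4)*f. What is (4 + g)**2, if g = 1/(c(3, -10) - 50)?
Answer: 39601/2500 ≈ 15.840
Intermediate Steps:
c(f, l) = 0 (c(f, l) = 0*f = 0)
g = -1/50 (g = 1/(0 - 50) = 1/(-50) = -1/50 ≈ -0.020000)
(4 + g)**2 = (4 - 1/50)**2 = (199/50)**2 = 39601/2500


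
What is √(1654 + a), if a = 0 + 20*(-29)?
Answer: √1074 ≈ 32.772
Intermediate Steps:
a = -580 (a = 0 - 580 = -580)
√(1654 + a) = √(1654 - 580) = √1074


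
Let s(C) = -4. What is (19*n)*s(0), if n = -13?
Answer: 988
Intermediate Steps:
(19*n)*s(0) = (19*(-13))*(-4) = -247*(-4) = 988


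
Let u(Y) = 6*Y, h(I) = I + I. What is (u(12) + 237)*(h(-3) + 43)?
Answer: 11433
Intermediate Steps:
h(I) = 2*I
(u(12) + 237)*(h(-3) + 43) = (6*12 + 237)*(2*(-3) + 43) = (72 + 237)*(-6 + 43) = 309*37 = 11433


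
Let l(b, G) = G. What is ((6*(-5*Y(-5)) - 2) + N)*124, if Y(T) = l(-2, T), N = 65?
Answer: 26412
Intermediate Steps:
Y(T) = T
((6*(-5*Y(-5)) - 2) + N)*124 = ((6*(-5*(-5)) - 2) + 65)*124 = ((6*25 - 2) + 65)*124 = ((150 - 2) + 65)*124 = (148 + 65)*124 = 213*124 = 26412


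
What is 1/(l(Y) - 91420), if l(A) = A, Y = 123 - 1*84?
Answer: -1/91381 ≈ -1.0943e-5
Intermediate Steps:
Y = 39 (Y = 123 - 84 = 39)
1/(l(Y) - 91420) = 1/(39 - 91420) = 1/(-91381) = -1/91381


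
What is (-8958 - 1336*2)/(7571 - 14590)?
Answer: 11630/7019 ≈ 1.6569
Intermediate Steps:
(-8958 - 1336*2)/(7571 - 14590) = (-8958 - 2672)/(-7019) = -11630*(-1/7019) = 11630/7019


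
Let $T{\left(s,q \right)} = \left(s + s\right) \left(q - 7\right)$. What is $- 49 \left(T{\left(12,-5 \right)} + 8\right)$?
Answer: $13720$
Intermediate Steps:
$T{\left(s,q \right)} = 2 s \left(-7 + q\right)$
$- 49 \left(T{\left(12,-5 \right)} + 8\right) = - 49 \left(2 \cdot 12 \left(-7 - 5\right) + 8\right) = - 49 \left(2 \cdot 12 \left(-12\right) + 8\right) = - 49 \left(-288 + 8\right) = \left(-49\right) \left(-280\right) = 13720$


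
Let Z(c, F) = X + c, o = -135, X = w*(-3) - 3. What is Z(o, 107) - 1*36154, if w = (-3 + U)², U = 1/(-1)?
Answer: -36340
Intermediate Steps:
U = -1
w = 16 (w = (-3 - 1)² = (-4)² = 16)
X = -51 (X = 16*(-3) - 3 = -48 - 3 = -51)
Z(c, F) = -51 + c
Z(o, 107) - 1*36154 = (-51 - 135) - 1*36154 = -186 - 36154 = -36340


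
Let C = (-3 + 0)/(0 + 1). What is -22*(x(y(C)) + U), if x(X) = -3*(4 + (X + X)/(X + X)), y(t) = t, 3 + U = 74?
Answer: -1232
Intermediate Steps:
U = 71 (U = -3 + 74 = 71)
C = -3 (C = -3/1 = -3*1 = -3)
x(X) = -15 (x(X) = -3*(4 + (2*X)/((2*X))) = -3*(4 + (2*X)*(1/(2*X))) = -3*(4 + 1) = -3*5 = -15)
-22*(x(y(C)) + U) = -22*(-15 + 71) = -22*56 = -1232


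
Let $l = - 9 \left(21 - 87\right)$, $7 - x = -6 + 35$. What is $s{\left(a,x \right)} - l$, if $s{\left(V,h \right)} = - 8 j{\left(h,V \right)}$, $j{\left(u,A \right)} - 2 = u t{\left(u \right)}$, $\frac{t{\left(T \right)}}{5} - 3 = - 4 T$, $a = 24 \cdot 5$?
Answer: $79470$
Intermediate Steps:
$x = -22$ ($x = 7 - \left(-6 + 35\right) = 7 - 29 = -22$)
$l = 594$ ($l = \left(-9\right) \left(-66\right) = 594$)
$a = 120$
$t{\left(T \right)} = 15 - 20 T$ ($t{\left(T \right)} = 15 + 5 \left(- 4 T\right) = 15 - 20 T$)
$j{\left(u,A \right)} = 2 + u \left(15 - 20 u\right)$
$s{\left(V,h \right)} = -16 + 40 h \left(-3 + 4 h\right)$ ($s{\left(V,h \right)} = - 8 \left(2 - 5 h \left(-3 + 4 h\right)\right) = -16 + 40 h \left(-3 + 4 h\right)$)
$s{\left(a,x \right)} - l = \left(-16 - -2640 + 160 \left(-22\right)^{2}\right) - 594 = \left(-16 + 2640 + 160 \cdot 484\right) - 594 = \left(-16 + 2640 + 77440\right) - 594 = 80064 - 594 = 79470$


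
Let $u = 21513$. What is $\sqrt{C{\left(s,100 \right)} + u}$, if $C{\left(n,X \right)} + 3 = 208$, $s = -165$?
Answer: $\sqrt{21718} \approx 147.37$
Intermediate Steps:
$C{\left(n,X \right)} = 205$ ($C{\left(n,X \right)} = -3 + 208 = 205$)
$\sqrt{C{\left(s,100 \right)} + u} = \sqrt{205 + 21513} = \sqrt{21718}$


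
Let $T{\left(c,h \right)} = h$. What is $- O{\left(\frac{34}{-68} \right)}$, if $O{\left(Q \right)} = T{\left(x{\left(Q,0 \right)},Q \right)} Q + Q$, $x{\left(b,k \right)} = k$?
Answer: $\frac{1}{4} \approx 0.25$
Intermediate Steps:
$O{\left(Q \right)} = Q + Q^{2}$ ($O{\left(Q \right)} = Q Q + Q = Q^{2} + Q = Q + Q^{2}$)
$- O{\left(\frac{34}{-68} \right)} = - \frac{34}{-68} \left(1 + \frac{34}{-68}\right) = - 34 \left(- \frac{1}{68}\right) \left(1 + 34 \left(- \frac{1}{68}\right)\right) = - \frac{\left(-1\right) \left(1 - \frac{1}{2}\right)}{2} = - \frac{-1}{2 \cdot 2} = \left(-1\right) \left(- \frac{1}{4}\right) = \frac{1}{4}$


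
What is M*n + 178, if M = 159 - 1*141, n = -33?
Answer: -416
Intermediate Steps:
M = 18 (M = 159 - 141 = 18)
M*n + 178 = 18*(-33) + 178 = -594 + 178 = -416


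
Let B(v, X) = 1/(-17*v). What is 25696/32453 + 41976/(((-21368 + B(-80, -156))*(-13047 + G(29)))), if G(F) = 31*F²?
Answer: 27624045302668/34894689824519 ≈ 0.79164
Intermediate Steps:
B(v, X) = -1/(17*v)
25696/32453 + 41976/(((-21368 + B(-80, -156))*(-13047 + G(29)))) = 25696/32453 + 41976/(((-21368 - 1/17/(-80))*(-13047 + 31*29²))) = 25696*(1/32453) + 41976/(((-21368 - 1/17*(-1/80))*(-13047 + 31*841))) = 25696/32453 + 41976/(((-21368 + 1/1360)*(-13047 + 26071))) = 25696/32453 + 41976/((-29060479/1360*13024)) = 25696/32453 + 41976/(-23655229906/85) = 25696/32453 + 41976*(-85/23655229906) = 25696/32453 - 162180/1075237723 = 27624045302668/34894689824519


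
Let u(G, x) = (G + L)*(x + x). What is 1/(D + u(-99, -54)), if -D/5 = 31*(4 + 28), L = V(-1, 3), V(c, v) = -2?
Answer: 1/5948 ≈ 0.00016812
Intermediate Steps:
L = -2
u(G, x) = 2*x*(-2 + G) (u(G, x) = (G - 2)*(x + x) = (-2 + G)*(2*x) = 2*x*(-2 + G))
D = -4960 (D = -155*(4 + 28) = -155*32 = -5*992 = -4960)
1/(D + u(-99, -54)) = 1/(-4960 + 2*(-54)*(-2 - 99)) = 1/(-4960 + 2*(-54)*(-101)) = 1/(-4960 + 10908) = 1/5948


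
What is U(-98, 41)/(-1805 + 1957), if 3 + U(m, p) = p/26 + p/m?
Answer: -1173/96824 ≈ -0.012115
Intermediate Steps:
U(m, p) = -3 + p/26 + p/m (U(m, p) = -3 + (p/26 + p/m) = -3 + p/26 + p/m)
U(-98, 41)/(-1805 + 1957) = (-3 + (1/26)*41 + 41/(-98))/(-1805 + 1957) = (-3 + 41/26 + 41*(-1/98))/152 = (-3 + 41/26 - 41/98)*(1/152) = -1173/637*1/152 = -1173/96824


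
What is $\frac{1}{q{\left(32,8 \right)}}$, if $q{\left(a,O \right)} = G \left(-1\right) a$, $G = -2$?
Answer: $\frac{1}{64} \approx 0.015625$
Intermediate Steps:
$q{\left(a,O \right)} = 2 a$ ($q{\left(a,O \right)} = \left(-2\right) \left(-1\right) a = 2 a$)
$\frac{1}{q{\left(32,8 \right)}} = \frac{1}{2 \cdot 32} = \frac{1}{64}$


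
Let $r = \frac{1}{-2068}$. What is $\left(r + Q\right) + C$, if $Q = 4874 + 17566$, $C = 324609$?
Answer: $\frac{717697331}{2068} \approx 3.4705 \cdot 10^{5}$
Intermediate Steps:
$Q = 22440$
$r = - \frac{1}{2068} \approx -0.00048356$
$\left(r + Q\right) + C = \left(- \frac{1}{2068} + 22440\right) + 324609 = \frac{46405919}{2068} + 324609 = \frac{717697331}{2068}$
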